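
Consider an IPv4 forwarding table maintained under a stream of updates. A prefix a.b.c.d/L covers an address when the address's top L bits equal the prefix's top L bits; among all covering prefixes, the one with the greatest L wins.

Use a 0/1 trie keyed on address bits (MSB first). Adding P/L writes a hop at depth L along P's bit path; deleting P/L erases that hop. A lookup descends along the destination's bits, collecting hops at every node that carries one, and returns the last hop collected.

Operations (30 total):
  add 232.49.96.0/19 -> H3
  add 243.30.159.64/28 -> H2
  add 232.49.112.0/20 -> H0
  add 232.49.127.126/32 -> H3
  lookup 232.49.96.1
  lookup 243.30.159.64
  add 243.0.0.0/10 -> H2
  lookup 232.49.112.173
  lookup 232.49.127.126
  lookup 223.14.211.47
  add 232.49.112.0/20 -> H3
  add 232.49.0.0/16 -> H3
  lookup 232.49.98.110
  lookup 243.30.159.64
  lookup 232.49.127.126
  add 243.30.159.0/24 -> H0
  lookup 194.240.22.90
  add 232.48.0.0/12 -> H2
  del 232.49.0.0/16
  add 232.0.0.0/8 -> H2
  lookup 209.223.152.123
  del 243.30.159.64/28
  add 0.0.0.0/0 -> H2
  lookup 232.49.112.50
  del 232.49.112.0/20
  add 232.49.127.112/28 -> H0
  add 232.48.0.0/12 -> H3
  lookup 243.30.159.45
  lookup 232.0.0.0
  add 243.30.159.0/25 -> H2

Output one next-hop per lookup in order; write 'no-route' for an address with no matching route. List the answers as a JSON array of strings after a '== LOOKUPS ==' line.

Trace:
  + 232.49.96.0/19 (H3) depth=19
  + 243.30.159.64/28 (H2) depth=28
  + 232.49.112.0/20 (H0) depth=20
  + 232.49.127.126/32 (H3) depth=32
  lookup 232.49.96.1: bits 1110100000110001011 walk d0:-→d1:-→d2:-→d3:-→d4:-→d5:-→d6:-→d7:-→d8:-→d9:-→d10:-→d11:-→d12:-→d13:-→d14:-→d15:-→d16:-→d17:-→d18:-→d19:H3 -> H3
  lookup 243.30.159.64: bits 1111001100011110100111110100 walk d0:-→d1:-→d2:-→d3:-→d4:-→d5:-→d6:-→d7:-→d8:-→d9:-→d10:-→d11:-→d12:-→d13:-→d14:-→d15:-→d16:-→d17:-→d18:-→d19:-→d20:-→d21:-→d22:-→d23:-→d24:-→d25:-→d26:-→d27:-→d28:H2 -> H2
  + 243.0.0.0/10 (H2) depth=10
  lookup 232.49.112.173: bits 11101000001100010111 walk d0:-→d1:-→d2:-→d3:-→d4:-→d5:-→d6:-→d7:-→d8:-→d9:-→d10:-→d11:-→d12:-→d13:-→d14:-→d15:-→d16:-→d17:-→d18:-→d19:H3→d20:H0 -> H0
  lookup 232.49.127.126: bits 11101000001100010111111101111110 walk d0:-→d1:-→d2:-→d3:-→d4:-→d5:-→d6:-→d7:-→d8:-→d9:-→d10:-→d11:-→d12:-→d13:-→d14:-→d15:-→d16:-→d17:-→d18:-→d19:H3→d20:H0→d21:-→d22:-→d23:-→d24:-→d25:-→d26:-→d27:-→d28:-→d29:-→d30:-→d31:-→d32:H3 -> H3
  lookup 223.14.211.47: bits 11 walk d0:-→d1:-→d2:- -> no-route
  + 232.49.112.0/20 (H3) depth=20
  + 232.49.0.0/16 (H3) depth=16
  lookup 232.49.98.110: bits 1110100000110001011 walk d0:-→d1:-→d2:-→d3:-→d4:-→d5:-→d6:-→d7:-→d8:-→d9:-→d10:-→d11:-→d12:-→d13:-→d14:-→d15:-→d16:H3→d17:-→d18:-→d19:H3 -> H3
  lookup 243.30.159.64: bits 1111001100011110100111110100 walk d0:-→d1:-→d2:-→d3:-→d4:-→d5:-→d6:-→d7:-→d8:-→d9:-→d10:H2→d11:-→d12:-→d13:-→d14:-→d15:-→d16:-→d17:-→d18:-→d19:-→d20:-→d21:-→d22:-→d23:-→d24:-→d25:-→d26:-→d27:-→d28:H2 -> H2
  lookup 232.49.127.126: bits 11101000001100010111111101111110 walk d0:-→d1:-→d2:-→d3:-→d4:-→d5:-→d6:-→d7:-→d8:-→d9:-→d10:-→d11:-→d12:-→d13:-→d14:-→d15:-→d16:H3→d17:-→d18:-→d19:H3→d20:H3→d21:-→d22:-→d23:-→d24:-→d25:-→d26:-→d27:-→d28:-→d29:-→d30:-→d31:-→d32:H3 -> H3
  + 243.30.159.0/24 (H0) depth=24
  lookup 194.240.22.90: bits 11 walk d0:-→d1:-→d2:- -> no-route
  + 232.48.0.0/12 (H2) depth=12
  del 232.49.0.0/16 (clear depth 16)
  + 232.0.0.0/8 (H2) depth=8
  lookup 209.223.152.123: bits 11 walk d0:-→d1:-→d2:- -> no-route
  del 243.30.159.64/28 (clear depth 28)
  + 0.0.0.0/0 (H2) depth=0
  lookup 232.49.112.50: bits 11101000001100010111 walk d0:H2→d1:-→d2:-→d3:-→d4:-→d5:-→d6:-→d7:-→d8:H2→d9:-→d10:-→d11:-→d12:H2→d13:-→d14:-→d15:-→d16:-→d17:-→d18:-→d19:H3→d20:H3 -> H3
  del 232.49.112.0/20 (clear depth 20)
  + 232.49.127.112/28 (H0) depth=28
  + 232.48.0.0/12 (H3) depth=12
  lookup 243.30.159.45: bits 1111001100011110100111110 walk d0:H2→d1:-→d2:-→d3:-→d4:-→d5:-→d6:-→d7:-→d8:-→d9:-→d10:H2→d11:-→d12:-→d13:-→d14:-→d15:-→d16:-→d17:-→d18:-→d19:-→d20:-→d21:-→d22:-→d23:-→d24:H0→d25:- -> H0
  lookup 232.0.0.0: bits 1110100000 walk d0:H2→d1:-→d2:-→d3:-→d4:-→d5:-→d6:-→d7:-→d8:H2→d9:-→d10:- -> H2
  + 243.30.159.0/25 (H2) depth=25

== LOOKUPS ==
["H3","H2","H0","H3","no-route","H3","H2","H3","no-route","no-route","H3","H0","H2"]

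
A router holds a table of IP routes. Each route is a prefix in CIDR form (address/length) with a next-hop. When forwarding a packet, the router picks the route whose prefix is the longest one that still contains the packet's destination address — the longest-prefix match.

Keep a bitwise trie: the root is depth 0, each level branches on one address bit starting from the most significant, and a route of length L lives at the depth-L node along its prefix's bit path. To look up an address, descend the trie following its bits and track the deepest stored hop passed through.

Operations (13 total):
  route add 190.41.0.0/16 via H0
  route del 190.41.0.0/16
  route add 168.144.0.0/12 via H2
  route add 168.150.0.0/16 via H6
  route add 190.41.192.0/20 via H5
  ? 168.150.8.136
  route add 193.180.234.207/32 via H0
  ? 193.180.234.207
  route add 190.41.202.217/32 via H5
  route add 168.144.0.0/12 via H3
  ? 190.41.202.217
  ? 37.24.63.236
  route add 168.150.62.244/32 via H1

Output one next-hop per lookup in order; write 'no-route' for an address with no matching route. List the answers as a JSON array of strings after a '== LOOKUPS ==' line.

Process each operation:
  + 190.41.0.0/16 (H0) depth=16
  del 190.41.0.0/16 (clear depth 16)
  + 168.144.0.0/12 (H2) depth=12
  + 168.150.0.0/16 (H6) depth=16
  + 190.41.192.0/20 (H5) depth=20
  lookup 168.150.8.136: bits 1010100010010110 walk d0:-→d1:-→d2:-→d3:-→d4:-→d5:-→d6:-→d7:-→d8:-→d9:-→d10:-→d11:-→d12:H2→d13:-→d14:-→d15:-→d16:H6 -> H6
  + 193.180.234.207/32 (H0) depth=32
  lookup 193.180.234.207: bits 11000001101101001110101011001111 walk d0:-→d1:-→d2:-→d3:-→d4:-→d5:-→d6:-→d7:-→d8:-→d9:-→d10:-→d11:-→d12:-→d13:-→d14:-→d15:-→d16:-→d17:-→d18:-→d19:-→d20:-→d21:-→d22:-→d23:-→d24:-→d25:-→d26:-→d27:-→d28:-→d29:-→d30:-→d31:-→d32:H0 -> H0
  + 190.41.202.217/32 (H5) depth=32
  + 168.144.0.0/12 (H3) depth=12
  lookup 190.41.202.217: bits 10111110001010011100101011011001 walk d0:-→d1:-→d2:-→d3:-→d4:-→d5:-→d6:-→d7:-→d8:-→d9:-→d10:-→d11:-→d12:-→d13:-→d14:-→d15:-→d16:-→d17:-→d18:-→d19:-→d20:H5→d21:-→d22:-→d23:-→d24:-→d25:-→d26:-→d27:-→d28:-→d29:-→d30:-→d31:-→d32:H5 -> H5
  lookup 37.24.63.236: bits ε walk d0:- -> no-route
  + 168.150.62.244/32 (H1) depth=32

== LOOKUPS ==
["H6","H0","H5","no-route"]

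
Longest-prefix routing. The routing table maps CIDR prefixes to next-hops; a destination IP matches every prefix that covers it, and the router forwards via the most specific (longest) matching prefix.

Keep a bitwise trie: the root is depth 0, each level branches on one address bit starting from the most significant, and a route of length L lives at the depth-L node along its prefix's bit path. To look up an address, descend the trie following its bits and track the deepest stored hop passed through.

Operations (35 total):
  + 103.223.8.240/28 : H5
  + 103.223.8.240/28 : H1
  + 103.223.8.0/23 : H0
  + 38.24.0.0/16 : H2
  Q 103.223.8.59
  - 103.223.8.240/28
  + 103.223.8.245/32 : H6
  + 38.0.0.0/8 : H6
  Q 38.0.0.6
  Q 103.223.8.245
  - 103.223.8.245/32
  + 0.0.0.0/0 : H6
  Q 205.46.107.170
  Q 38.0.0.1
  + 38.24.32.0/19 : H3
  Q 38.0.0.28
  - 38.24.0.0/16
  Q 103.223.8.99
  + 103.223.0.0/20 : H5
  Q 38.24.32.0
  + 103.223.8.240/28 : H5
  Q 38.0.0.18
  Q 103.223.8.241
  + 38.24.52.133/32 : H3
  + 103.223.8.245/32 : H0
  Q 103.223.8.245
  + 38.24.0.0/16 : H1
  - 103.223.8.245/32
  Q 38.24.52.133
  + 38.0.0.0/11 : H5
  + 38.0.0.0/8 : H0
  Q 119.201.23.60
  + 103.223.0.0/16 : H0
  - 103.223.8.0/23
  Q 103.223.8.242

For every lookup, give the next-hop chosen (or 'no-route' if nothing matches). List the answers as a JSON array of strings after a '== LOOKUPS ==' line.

Apply in order:
  add 103.223.8.240/28 -> H5 at depth 28
  add 103.223.8.240/28 -> H1 at depth 28
  add 103.223.8.0/23 -> H0 at depth 23
  add 38.24.0.0/16 -> H2 at depth 16
  Q 103.223.8.59: descend 011001111101111100001000 ; hops seen [H0] ; pick H0
  del 103.223.8.240/28 (clear depth 28)
  add 103.223.8.245/32 -> H6 at depth 32
  add 38.0.0.0/8 -> H6 at depth 8
  Q 38.0.0.6: descend 00100110000 ; hops seen [H6] ; pick H6
  Q 103.223.8.245: descend 01100111110111110000100011110101 ; hops seen [H0,H6] ; pick H6
  del 103.223.8.245/32 (clear depth 32)
  add 0.0.0.0/0 -> H6 at depth 0
  Q 205.46.107.170: descend ε ; hops seen [H6] ; pick H6
  Q 38.0.0.1: descend 00100110000 ; hops seen [H6,H6] ; pick H6
  add 38.24.32.0/19 -> H3 at depth 19
  Q 38.0.0.28: descend 00100110000 ; hops seen [H6,H6] ; pick H6
  del 38.24.0.0/16 (clear depth 16)
  Q 103.223.8.99: descend 011001111101111100001000 ; hops seen [H6,H0] ; pick H0
  add 103.223.0.0/20 -> H5 at depth 20
  Q 38.24.32.0: descend 0010011000011000001 ; hops seen [H6,H6,H3] ; pick H3
  add 103.223.8.240/28 -> H5 at depth 28
  Q 38.0.0.18: descend 00100110000 ; hops seen [H6,H6] ; pick H6
  Q 103.223.8.241: descend 01100111110111110000100011110 ; hops seen [H6,H5,H0,H5] ; pick H5
  add 38.24.52.133/32 -> H3 at depth 32
  add 103.223.8.245/32 -> H0 at depth 32
  Q 103.223.8.245: descend 01100111110111110000100011110101 ; hops seen [H6,H5,H0,H5,H0] ; pick H0
  add 38.24.0.0/16 -> H1 at depth 16
  del 103.223.8.245/32 (clear depth 32)
  Q 38.24.52.133: descend 00100110000110000011010010000101 ; hops seen [H6,H6,H1,H3,H3] ; pick H3
  add 38.0.0.0/11 -> H5 at depth 11
  add 38.0.0.0/8 -> H0 at depth 8
  Q 119.201.23.60: descend 011 ; hops seen [H6] ; pick H6
  add 103.223.0.0/16 -> H0 at depth 16
  del 103.223.8.0/23 (clear depth 23)
  Q 103.223.8.242: descend 01100111110111110000100011110 ; hops seen [H6,H0,H5,H5] ; pick H5

== LOOKUPS ==
["H0","H6","H6","H6","H6","H6","H0","H3","H6","H5","H0","H3","H6","H5"]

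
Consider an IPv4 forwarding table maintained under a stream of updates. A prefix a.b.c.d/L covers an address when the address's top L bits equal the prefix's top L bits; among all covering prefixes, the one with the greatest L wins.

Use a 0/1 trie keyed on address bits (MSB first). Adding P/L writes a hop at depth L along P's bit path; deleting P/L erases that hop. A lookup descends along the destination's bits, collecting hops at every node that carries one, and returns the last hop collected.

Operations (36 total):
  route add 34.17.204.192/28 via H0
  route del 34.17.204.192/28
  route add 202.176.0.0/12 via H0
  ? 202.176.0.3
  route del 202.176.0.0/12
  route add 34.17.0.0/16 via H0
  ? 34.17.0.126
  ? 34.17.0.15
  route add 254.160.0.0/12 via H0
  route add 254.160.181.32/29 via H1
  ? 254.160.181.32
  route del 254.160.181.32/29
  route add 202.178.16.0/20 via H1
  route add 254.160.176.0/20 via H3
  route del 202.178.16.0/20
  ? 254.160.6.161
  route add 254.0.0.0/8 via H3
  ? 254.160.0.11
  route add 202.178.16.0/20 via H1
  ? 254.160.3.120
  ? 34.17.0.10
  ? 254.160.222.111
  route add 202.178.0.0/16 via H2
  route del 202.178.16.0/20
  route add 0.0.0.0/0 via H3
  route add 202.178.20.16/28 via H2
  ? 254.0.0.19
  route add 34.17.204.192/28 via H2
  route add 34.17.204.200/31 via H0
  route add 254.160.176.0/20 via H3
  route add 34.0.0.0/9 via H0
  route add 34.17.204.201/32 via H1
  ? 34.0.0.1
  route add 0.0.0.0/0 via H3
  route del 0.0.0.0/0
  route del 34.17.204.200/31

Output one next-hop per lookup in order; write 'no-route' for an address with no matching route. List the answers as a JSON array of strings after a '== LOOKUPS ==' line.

Apply in order:
  add 34.17.204.192/28 -> H0 at depth 28
  - 34.17.204.192/28 clear@28
  add 202.176.0.0/12 -> H0 at depth 12
  Q 202.176.0.3: descend 110010101011 ; hops seen [H0] ; pick H0
  - 202.176.0.0/12 clear@12
  add 34.17.0.0/16 -> H0 at depth 16
  Q 34.17.0.126: descend 0010001000010001 ; hops seen [H0] ; pick H0
  Q 34.17.0.15: descend 0010001000010001 ; hops seen [H0] ; pick H0
  add 254.160.0.0/12 -> H0 at depth 12
  add 254.160.181.32/29 -> H1 at depth 29
  Q 254.160.181.32: descend 11111110101000001011010100100 ; hops seen [H0,H1] ; pick H1
  - 254.160.181.32/29 clear@29
  add 202.178.16.0/20 -> H1 at depth 20
  add 254.160.176.0/20 -> H3 at depth 20
  - 202.178.16.0/20 clear@20
  Q 254.160.6.161: descend 1111111010100000 ; hops seen [H0] ; pick H0
  add 254.0.0.0/8 -> H3 at depth 8
  Q 254.160.0.11: descend 1111111010100000 ; hops seen [H3,H0] ; pick H0
  add 202.178.16.0/20 -> H1 at depth 20
  Q 254.160.3.120: descend 1111111010100000 ; hops seen [H3,H0] ; pick H0
  Q 34.17.0.10: descend 0010001000010001 ; hops seen [H0] ; pick H0
  Q 254.160.222.111: descend 11111110101000001 ; hops seen [H3,H0] ; pick H0
  add 202.178.0.0/16 -> H2 at depth 16
  - 202.178.16.0/20 clear@20
  add 0.0.0.0/0 -> H3 at depth 0
  add 202.178.20.16/28 -> H2 at depth 28
  Q 254.0.0.19: descend 11111110 ; hops seen [H3,H3] ; pick H3
  add 34.17.204.192/28 -> H2 at depth 28
  add 34.17.204.200/31 -> H0 at depth 31
  add 254.160.176.0/20 -> H3 at depth 20
  add 34.0.0.0/9 -> H0 at depth 9
  add 34.17.204.201/32 -> H1 at depth 32
  Q 34.0.0.1: descend 00100010000 ; hops seen [H3,H0] ; pick H0
  add 0.0.0.0/0 -> H3 at depth 0
  - 0.0.0.0/0 clear@0
  - 34.17.204.200/31 clear@31

== LOOKUPS ==
["H0","H0","H0","H1","H0","H0","H0","H0","H0","H3","H0"]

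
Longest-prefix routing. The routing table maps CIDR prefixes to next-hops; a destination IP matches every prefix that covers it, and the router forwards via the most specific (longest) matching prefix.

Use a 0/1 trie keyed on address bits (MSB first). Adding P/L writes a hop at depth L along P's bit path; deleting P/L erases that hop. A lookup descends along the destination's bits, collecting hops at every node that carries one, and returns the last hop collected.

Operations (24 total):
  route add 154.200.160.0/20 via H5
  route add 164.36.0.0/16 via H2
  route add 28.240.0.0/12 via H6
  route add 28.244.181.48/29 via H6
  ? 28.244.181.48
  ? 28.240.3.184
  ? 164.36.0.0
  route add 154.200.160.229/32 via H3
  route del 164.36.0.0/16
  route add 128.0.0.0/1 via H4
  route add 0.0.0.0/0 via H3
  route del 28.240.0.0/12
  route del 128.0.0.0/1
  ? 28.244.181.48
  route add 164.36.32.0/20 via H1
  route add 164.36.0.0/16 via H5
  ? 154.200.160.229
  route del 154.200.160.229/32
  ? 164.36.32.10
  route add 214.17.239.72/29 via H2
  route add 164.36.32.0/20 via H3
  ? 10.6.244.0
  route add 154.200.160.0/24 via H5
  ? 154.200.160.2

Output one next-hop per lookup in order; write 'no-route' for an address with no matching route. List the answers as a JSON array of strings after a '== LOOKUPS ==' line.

Trace:
  + 154.200.160.0/20 (H5) depth=20
  + 164.36.0.0/16 (H2) depth=16
  + 28.240.0.0/12 (H6) depth=12
  + 28.244.181.48/29 (H6) depth=29
  ? 28.244.181.48  path d0:-→d1:-→d2:-→d3:-→d4:-→d5:-→d6:-→d7:-→d8:-→d9:-→d10:-→d11:-→d12:H6→d13:-→d14:-→d15:-→d16:-→d17:-→d18:-→d19:-→d20:-→d21:-→d22:-→d23:-→d24:-→d25:-→d26:-→d27:-→d28:-→d29:H6  best=H6
  ? 28.240.3.184  path d0:-→d1:-→d2:-→d3:-→d4:-→d5:-→d6:-→d7:-→d8:-→d9:-→d10:-→d11:-→d12:H6→d13:-  best=H6
  ? 164.36.0.0  path d0:-→d1:-→d2:-→d3:-→d4:-→d5:-→d6:-→d7:-→d8:-→d9:-→d10:-→d11:-→d12:-→d13:-→d14:-→d15:-→d16:H2  best=H2
  + 154.200.160.229/32 (H3) depth=32
  - 164.36.0.0/16 clear@16
  + 128.0.0.0/1 (H4) depth=1
  + 0.0.0.0/0 (H3) depth=0
  - 28.240.0.0/12 clear@12
  - 128.0.0.0/1 clear@1
  ? 28.244.181.48  path d0:H3→d1:-→d2:-→d3:-→d4:-→d5:-→d6:-→d7:-→d8:-→d9:-→d10:-→d11:-→d12:-→d13:-→d14:-→d15:-→d16:-→d17:-→d18:-→d19:-→d20:-→d21:-→d22:-→d23:-→d24:-→d25:-→d26:-→d27:-→d28:-→d29:H6  best=H6
  + 164.36.32.0/20 (H1) depth=20
  + 164.36.0.0/16 (H5) depth=16
  ? 154.200.160.229  path d0:H3→d1:-→d2:-→d3:-→d4:-→d5:-→d6:-→d7:-→d8:-→d9:-→d10:-→d11:-→d12:-→d13:-→d14:-→d15:-→d16:-→d17:-→d18:-→d19:-→d20:H5→d21:-→d22:-→d23:-→d24:-→d25:-→d26:-→d27:-→d28:-→d29:-→d30:-→d31:-→d32:H3  best=H3
  - 154.200.160.229/32 clear@32
  ? 164.36.32.10  path d0:H3→d1:-→d2:-→d3:-→d4:-→d5:-→d6:-→d7:-→d8:-→d9:-→d10:-→d11:-→d12:-→d13:-→d14:-→d15:-→d16:H5→d17:-→d18:-→d19:-→d20:H1  best=H1
  + 214.17.239.72/29 (H2) depth=29
  + 164.36.32.0/20 (H3) depth=20
  ? 10.6.244.0  path d0:H3→d1:-→d2:-→d3:-  best=H3
  + 154.200.160.0/24 (H5) depth=24
  ? 154.200.160.2  path d0:H3→d1:-→d2:-→d3:-→d4:-→d5:-→d6:-→d7:-→d8:-→d9:-→d10:-→d11:-→d12:-→d13:-→d14:-→d15:-→d16:-→d17:-→d18:-→d19:-→d20:H5→d21:-→d22:-→d23:-→d24:H5  best=H5

== LOOKUPS ==
["H6","H6","H2","H6","H3","H1","H3","H5"]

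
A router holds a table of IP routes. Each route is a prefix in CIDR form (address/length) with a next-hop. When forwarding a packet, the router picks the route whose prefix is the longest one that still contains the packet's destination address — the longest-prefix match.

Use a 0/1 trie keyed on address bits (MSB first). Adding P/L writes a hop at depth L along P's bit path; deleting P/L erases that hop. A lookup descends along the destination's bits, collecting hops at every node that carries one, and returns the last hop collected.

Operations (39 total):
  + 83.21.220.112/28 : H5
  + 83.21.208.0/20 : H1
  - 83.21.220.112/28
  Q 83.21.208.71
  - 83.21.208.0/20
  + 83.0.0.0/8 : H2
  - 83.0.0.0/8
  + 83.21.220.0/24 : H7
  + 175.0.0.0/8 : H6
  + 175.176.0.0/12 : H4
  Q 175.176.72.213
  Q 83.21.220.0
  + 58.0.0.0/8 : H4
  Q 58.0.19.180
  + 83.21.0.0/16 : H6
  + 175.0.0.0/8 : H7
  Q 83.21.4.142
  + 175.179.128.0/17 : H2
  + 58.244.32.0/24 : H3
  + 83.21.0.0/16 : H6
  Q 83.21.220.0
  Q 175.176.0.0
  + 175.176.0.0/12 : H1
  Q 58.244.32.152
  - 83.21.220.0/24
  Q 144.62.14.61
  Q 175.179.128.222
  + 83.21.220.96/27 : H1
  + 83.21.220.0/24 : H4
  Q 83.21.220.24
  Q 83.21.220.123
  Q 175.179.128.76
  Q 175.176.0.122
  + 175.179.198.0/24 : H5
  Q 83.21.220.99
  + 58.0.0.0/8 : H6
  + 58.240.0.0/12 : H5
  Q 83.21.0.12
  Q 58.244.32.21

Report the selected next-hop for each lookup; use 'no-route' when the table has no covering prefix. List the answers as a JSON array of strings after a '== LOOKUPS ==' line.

Apply in order:
  add 83.21.220.112/28 -> H5 at depth 28
  add 83.21.208.0/20 -> H1 at depth 20
  - 83.21.220.112/28 clear@28
  Q 83.21.208.71: descend 01010011000101011101 ; hops seen [H1] ; pick H1
  - 83.21.208.0/20 clear@20
  add 83.0.0.0/8 -> H2 at depth 8
  - 83.0.0.0/8 clear@8
  add 83.21.220.0/24 -> H7 at depth 24
  add 175.0.0.0/8 -> H6 at depth 8
  add 175.176.0.0/12 -> H4 at depth 12
  Q 175.176.72.213: descend 101011111011 ; hops seen [H6,H4] ; pick H4
  Q 83.21.220.0: descend 0101001100010101110111000 ; hops seen [H7] ; pick H7
  add 58.0.0.0/8 -> H4 at depth 8
  Q 58.0.19.180: descend 00111010 ; hops seen [H4] ; pick H4
  add 83.21.0.0/16 -> H6 at depth 16
  add 175.0.0.0/8 -> H7 at depth 8
  Q 83.21.4.142: descend 0101001100010101 ; hops seen [H6] ; pick H6
  add 175.179.128.0/17 -> H2 at depth 17
  add 58.244.32.0/24 -> H3 at depth 24
  add 83.21.0.0/16 -> H6 at depth 16
  Q 83.21.220.0: descend 0101001100010101110111000 ; hops seen [H6,H7] ; pick H7
  Q 175.176.0.0: descend 10101111101100 ; hops seen [H7,H4] ; pick H4
  add 175.176.0.0/12 -> H1 at depth 12
  Q 58.244.32.152: descend 001110101111010000100000 ; hops seen [H4,H3] ; pick H3
  - 83.21.220.0/24 clear@24
  Q 144.62.14.61: descend 10 ; hops seen [∅] ; pick no-route
  Q 175.179.128.222: descend 10101111101100111 ; hops seen [H7,H1,H2] ; pick H2
  add 83.21.220.96/27 -> H1 at depth 27
  add 83.21.220.0/24 -> H4 at depth 24
  Q 83.21.220.24: descend 0101001100010101110111000 ; hops seen [H6,H4] ; pick H4
  Q 83.21.220.123: descend 0101001100010101110111000111 ; hops seen [H6,H4,H1] ; pick H1
  Q 175.179.128.76: descend 10101111101100111 ; hops seen [H7,H1,H2] ; pick H2
  Q 175.176.0.122: descend 10101111101100 ; hops seen [H7,H1] ; pick H1
  add 175.179.198.0/24 -> H5 at depth 24
  Q 83.21.220.99: descend 010100110001010111011100011 ; hops seen [H6,H4,H1] ; pick H1
  add 58.0.0.0/8 -> H6 at depth 8
  add 58.240.0.0/12 -> H5 at depth 12
  Q 83.21.0.12: descend 0101001100010101 ; hops seen [H6] ; pick H6
  Q 58.244.32.21: descend 001110101111010000100000 ; hops seen [H6,H5,H3] ; pick H3

== LOOKUPS ==
["H1","H4","H7","H4","H6","H7","H4","H3","no-route","H2","H4","H1","H2","H1","H1","H6","H3"]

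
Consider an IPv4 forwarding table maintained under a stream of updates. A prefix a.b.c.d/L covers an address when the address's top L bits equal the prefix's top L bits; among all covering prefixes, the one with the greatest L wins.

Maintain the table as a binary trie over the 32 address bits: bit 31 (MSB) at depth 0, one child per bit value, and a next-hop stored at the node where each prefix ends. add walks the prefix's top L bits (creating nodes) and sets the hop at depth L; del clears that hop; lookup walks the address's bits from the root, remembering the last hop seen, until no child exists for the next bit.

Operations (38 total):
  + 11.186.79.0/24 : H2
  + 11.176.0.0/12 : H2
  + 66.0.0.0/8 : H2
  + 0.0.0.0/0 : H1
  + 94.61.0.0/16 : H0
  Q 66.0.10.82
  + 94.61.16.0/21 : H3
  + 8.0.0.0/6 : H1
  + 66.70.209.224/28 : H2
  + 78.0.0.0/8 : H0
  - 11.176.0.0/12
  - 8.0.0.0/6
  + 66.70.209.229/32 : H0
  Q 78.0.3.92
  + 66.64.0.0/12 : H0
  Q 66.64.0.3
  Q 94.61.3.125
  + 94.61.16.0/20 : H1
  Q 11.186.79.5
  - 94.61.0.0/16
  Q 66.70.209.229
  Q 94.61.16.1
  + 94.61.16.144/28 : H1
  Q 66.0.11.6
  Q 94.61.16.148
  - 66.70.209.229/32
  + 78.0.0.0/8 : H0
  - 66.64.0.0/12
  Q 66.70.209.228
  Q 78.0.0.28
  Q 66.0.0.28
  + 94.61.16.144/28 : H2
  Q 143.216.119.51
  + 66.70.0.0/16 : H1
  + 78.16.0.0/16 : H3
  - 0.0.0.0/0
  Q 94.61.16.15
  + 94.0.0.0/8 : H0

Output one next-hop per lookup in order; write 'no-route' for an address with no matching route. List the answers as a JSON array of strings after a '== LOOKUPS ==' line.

Apply in order:
  add 11.186.79.0/24 -> H2 at depth 24
  add 11.176.0.0/12 -> H2 at depth 12
  add 66.0.0.0/8 -> H2 at depth 8
  add 0.0.0.0/0 -> H1 at depth 0
  add 94.61.0.0/16 -> H0 at depth 16
  lookup 66.0.10.82: bits 01000010 walk d0:H1→d1:-→d2:-→d3:-→d4:-→d5:-→d6:-→d7:-→d8:H2 -> H2
  add 94.61.16.0/21 -> H3 at depth 21
  add 8.0.0.0/6 -> H1 at depth 6
  add 66.70.209.224/28 -> H2 at depth 28
  add 78.0.0.0/8 -> H0 at depth 8
  - 11.176.0.0/12 clear@12
  - 8.0.0.0/6 clear@6
  add 66.70.209.229/32 -> H0 at depth 32
  lookup 78.0.3.92: bits 01001110 walk d0:H1→d1:-→d2:-→d3:-→d4:-→d5:-→d6:-→d7:-→d8:H0 -> H0
  add 66.64.0.0/12 -> H0 at depth 12
  lookup 66.64.0.3: bits 0100001001000 walk d0:H1→d1:-→d2:-→d3:-→d4:-→d5:-→d6:-→d7:-→d8:H2→d9:-→d10:-→d11:-→d12:H0→d13:- -> H0
  lookup 94.61.3.125: bits 0101111000111101000 walk d0:H1→d1:-→d2:-→d3:-→d4:-→d5:-→d6:-→d7:-→d8:-→d9:-→d10:-→d11:-→d12:-→d13:-→d14:-→d15:-→d16:H0→d17:-→d18:-→d19:- -> H0
  add 94.61.16.0/20 -> H1 at depth 20
  lookup 11.186.79.5: bits 000010111011101001001111 walk d0:H1→d1:-→d2:-→d3:-→d4:-→d5:-→d6:-→d7:-→d8:-→d9:-→d10:-→d11:-→d12:-→d13:-→d14:-→d15:-→d16:-→d17:-→d18:-→d19:-→d20:-→d21:-→d22:-→d23:-→d24:H2 -> H2
  - 94.61.0.0/16 clear@16
  lookup 66.70.209.229: bits 01000010010001101101000111100101 walk d0:H1→d1:-→d2:-→d3:-→d4:-→d5:-→d6:-→d7:-→d8:H2→d9:-→d10:-→d11:-→d12:H0→d13:-→d14:-→d15:-→d16:-→d17:-→d18:-→d19:-→d20:-→d21:-→d22:-→d23:-→d24:-→d25:-→d26:-→d27:-→d28:H2→d29:-→d30:-→d31:-→d32:H0 -> H0
  lookup 94.61.16.1: bits 010111100011110100010 walk d0:H1→d1:-→d2:-→d3:-→d4:-→d5:-→d6:-→d7:-→d8:-→d9:-→d10:-→d11:-→d12:-→d13:-→d14:-→d15:-→d16:-→d17:-→d18:-→d19:-→d20:H1→d21:H3 -> H3
  add 94.61.16.144/28 -> H1 at depth 28
  lookup 66.0.11.6: bits 010000100 walk d0:H1→d1:-→d2:-→d3:-→d4:-→d5:-→d6:-→d7:-→d8:H2→d9:- -> H2
  lookup 94.61.16.148: bits 0101111000111101000100001001 walk d0:H1→d1:-→d2:-→d3:-→d4:-→d5:-→d6:-→d7:-→d8:-→d9:-→d10:-→d11:-→d12:-→d13:-→d14:-→d15:-→d16:-→d17:-→d18:-→d19:-→d20:H1→d21:H3→d22:-→d23:-→d24:-→d25:-→d26:-→d27:-→d28:H1 -> H1
  - 66.70.209.229/32 clear@32
  add 78.0.0.0/8 -> H0 at depth 8
  - 66.64.0.0/12 clear@12
  lookup 66.70.209.228: bits 0100001001000110110100011110010 walk d0:H1→d1:-→d2:-→d3:-→d4:-→d5:-→d6:-→d7:-→d8:H2→d9:-→d10:-→d11:-→d12:-→d13:-→d14:-→d15:-→d16:-→d17:-→d18:-→d19:-→d20:-→d21:-→d22:-→d23:-→d24:-→d25:-→d26:-→d27:-→d28:H2→d29:-→d30:-→d31:- -> H2
  lookup 78.0.0.28: bits 01001110 walk d0:H1→d1:-→d2:-→d3:-→d4:-→d5:-→d6:-→d7:-→d8:H0 -> H0
  lookup 66.0.0.28: bits 010000100 walk d0:H1→d1:-→d2:-→d3:-→d4:-→d5:-→d6:-→d7:-→d8:H2→d9:- -> H2
  add 94.61.16.144/28 -> H2 at depth 28
  lookup 143.216.119.51: bits ε walk d0:H1 -> H1
  add 66.70.0.0/16 -> H1 at depth 16
  add 78.16.0.0/16 -> H3 at depth 16
  - 0.0.0.0/0 clear@0
  lookup 94.61.16.15: bits 010111100011110100010000 walk d0:-→d1:-→d2:-→d3:-→d4:-→d5:-→d6:-→d7:-→d8:-→d9:-→d10:-→d11:-→d12:-→d13:-→d14:-→d15:-→d16:-→d17:-→d18:-→d19:-→d20:H1→d21:H3→d22:-→d23:-→d24:- -> H3
  add 94.0.0.0/8 -> H0 at depth 8

== LOOKUPS ==
["H2","H0","H0","H0","H2","H0","H3","H2","H1","H2","H0","H2","H1","H3"]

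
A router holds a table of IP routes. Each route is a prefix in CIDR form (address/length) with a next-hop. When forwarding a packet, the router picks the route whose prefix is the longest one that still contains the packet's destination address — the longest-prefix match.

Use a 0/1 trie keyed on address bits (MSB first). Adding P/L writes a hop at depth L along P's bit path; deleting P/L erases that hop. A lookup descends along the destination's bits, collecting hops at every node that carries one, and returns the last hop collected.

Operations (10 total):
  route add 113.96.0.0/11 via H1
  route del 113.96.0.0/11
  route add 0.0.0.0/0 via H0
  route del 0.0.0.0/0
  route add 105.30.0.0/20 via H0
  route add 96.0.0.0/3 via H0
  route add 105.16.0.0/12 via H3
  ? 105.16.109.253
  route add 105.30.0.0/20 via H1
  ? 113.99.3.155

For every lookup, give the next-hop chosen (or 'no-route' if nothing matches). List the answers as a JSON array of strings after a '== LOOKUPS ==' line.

Process each operation:
  + 113.96.0.0/11 (H1) depth=11
  del 113.96.0.0/11 (clear depth 11)
  + 0.0.0.0/0 (H0) depth=0
  del 0.0.0.0/0 (clear depth 0)
  + 105.30.0.0/20 (H0) depth=20
  + 96.0.0.0/3 (H0) depth=3
  + 105.16.0.0/12 (H3) depth=12
  ? 105.16.109.253  path d0:-→d1:-→d2:-→d3:H0→d4:-→d5:-→d6:-→d7:-→d8:-→d9:-→d10:-→d11:-→d12:H3  best=H3
  + 105.30.0.0/20 (H1) depth=20
  ? 113.99.3.155  path d0:-→d1:-→d2:-→d3:H0→d4:-→d5:-→d6:-→d7:-→d8:-→d9:-→d10:-→d11:-  best=H0

== LOOKUPS ==
["H3","H0"]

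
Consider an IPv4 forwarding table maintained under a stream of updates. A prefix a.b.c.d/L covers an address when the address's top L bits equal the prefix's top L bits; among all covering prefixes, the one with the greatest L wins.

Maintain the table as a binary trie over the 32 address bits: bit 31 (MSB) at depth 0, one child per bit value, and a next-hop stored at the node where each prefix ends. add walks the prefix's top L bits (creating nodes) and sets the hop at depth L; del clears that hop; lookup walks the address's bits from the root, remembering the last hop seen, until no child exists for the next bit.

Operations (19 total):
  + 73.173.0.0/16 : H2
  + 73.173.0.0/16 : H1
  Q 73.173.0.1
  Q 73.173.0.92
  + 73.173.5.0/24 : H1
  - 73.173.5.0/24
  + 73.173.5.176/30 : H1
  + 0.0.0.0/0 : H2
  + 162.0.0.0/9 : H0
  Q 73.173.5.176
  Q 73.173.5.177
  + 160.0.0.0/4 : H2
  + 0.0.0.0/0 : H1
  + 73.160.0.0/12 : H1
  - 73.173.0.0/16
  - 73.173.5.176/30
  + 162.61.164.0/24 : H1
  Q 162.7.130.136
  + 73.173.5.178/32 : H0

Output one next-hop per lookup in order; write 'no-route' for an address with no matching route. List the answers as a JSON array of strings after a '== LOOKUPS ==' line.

Trace:
  + 73.173.0.0/16 (H2) depth=16
  + 73.173.0.0/16 (H1) depth=16
  ? 73.173.0.1  path d0:-→d1:-→d2:-→d3:-→d4:-→d5:-→d6:-→d7:-→d8:-→d9:-→d10:-→d11:-→d12:-→d13:-→d14:-→d15:-→d16:H1  best=H1
  ? 73.173.0.92  path d0:-→d1:-→d2:-→d3:-→d4:-→d5:-→d6:-→d7:-→d8:-→d9:-→d10:-→d11:-→d12:-→d13:-→d14:-→d15:-→d16:H1  best=H1
  + 73.173.5.0/24 (H1) depth=24
  - 73.173.5.0/24 clear@24
  + 73.173.5.176/30 (H1) depth=30
  + 0.0.0.0/0 (H2) depth=0
  + 162.0.0.0/9 (H0) depth=9
  ? 73.173.5.176  path d0:H2→d1:-→d2:-→d3:-→d4:-→d5:-→d6:-→d7:-→d8:-→d9:-→d10:-→d11:-→d12:-→d13:-→d14:-→d15:-→d16:H1→d17:-→d18:-→d19:-→d20:-→d21:-→d22:-→d23:-→d24:-→d25:-→d26:-→d27:-→d28:-→d29:-→d30:H1  best=H1
  ? 73.173.5.177  path d0:H2→d1:-→d2:-→d3:-→d4:-→d5:-→d6:-→d7:-→d8:-→d9:-→d10:-→d11:-→d12:-→d13:-→d14:-→d15:-→d16:H1→d17:-→d18:-→d19:-→d20:-→d21:-→d22:-→d23:-→d24:-→d25:-→d26:-→d27:-→d28:-→d29:-→d30:H1  best=H1
  + 160.0.0.0/4 (H2) depth=4
  + 0.0.0.0/0 (H1) depth=0
  + 73.160.0.0/12 (H1) depth=12
  - 73.173.0.0/16 clear@16
  - 73.173.5.176/30 clear@30
  + 162.61.164.0/24 (H1) depth=24
  ? 162.7.130.136  path d0:H1→d1:-→d2:-→d3:-→d4:H2→d5:-→d6:-→d7:-→d8:-→d9:H0→d10:-  best=H0
  + 73.173.5.178/32 (H0) depth=32

== LOOKUPS ==
["H1","H1","H1","H1","H0"]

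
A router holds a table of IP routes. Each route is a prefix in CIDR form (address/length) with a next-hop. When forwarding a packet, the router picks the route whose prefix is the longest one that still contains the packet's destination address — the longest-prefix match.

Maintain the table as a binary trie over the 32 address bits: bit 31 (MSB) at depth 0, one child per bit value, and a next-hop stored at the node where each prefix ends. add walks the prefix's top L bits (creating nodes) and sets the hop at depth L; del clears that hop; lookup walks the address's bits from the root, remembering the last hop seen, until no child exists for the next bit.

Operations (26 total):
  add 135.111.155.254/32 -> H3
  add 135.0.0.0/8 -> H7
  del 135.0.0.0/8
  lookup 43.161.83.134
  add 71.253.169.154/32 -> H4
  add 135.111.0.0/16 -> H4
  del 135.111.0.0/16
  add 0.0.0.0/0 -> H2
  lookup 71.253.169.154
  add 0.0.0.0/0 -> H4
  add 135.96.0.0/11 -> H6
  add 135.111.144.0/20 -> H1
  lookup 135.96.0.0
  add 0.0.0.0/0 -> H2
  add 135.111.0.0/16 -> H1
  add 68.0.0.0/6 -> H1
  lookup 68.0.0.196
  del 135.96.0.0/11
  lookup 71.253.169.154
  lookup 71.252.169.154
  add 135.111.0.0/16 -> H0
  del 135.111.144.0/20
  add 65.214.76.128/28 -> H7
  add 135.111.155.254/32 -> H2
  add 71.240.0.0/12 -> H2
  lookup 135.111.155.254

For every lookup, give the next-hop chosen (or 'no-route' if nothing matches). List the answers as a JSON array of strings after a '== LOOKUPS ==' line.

Apply in order:
  add 135.111.155.254/32 -> H3 at depth 32
  add 135.0.0.0/8 -> H7 at depth 8
  - 135.0.0.0/8 clear@8
  Q 43.161.83.134: descend ε ; hops seen [∅] ; pick no-route
  add 71.253.169.154/32 -> H4 at depth 32
  add 135.111.0.0/16 -> H4 at depth 16
  - 135.111.0.0/16 clear@16
  add 0.0.0.0/0 -> H2 at depth 0
  Q 71.253.169.154: descend 01000111111111011010100110011010 ; hops seen [H2,H4] ; pick H4
  add 0.0.0.0/0 -> H4 at depth 0
  add 135.96.0.0/11 -> H6 at depth 11
  add 135.111.144.0/20 -> H1 at depth 20
  Q 135.96.0.0: descend 100001110110 ; hops seen [H4,H6] ; pick H6
  add 0.0.0.0/0 -> H2 at depth 0
  add 135.111.0.0/16 -> H1 at depth 16
  add 68.0.0.0/6 -> H1 at depth 6
  Q 68.0.0.196: descend 010001 ; hops seen [H2,H1] ; pick H1
  - 135.96.0.0/11 clear@11
  Q 71.253.169.154: descend 01000111111111011010100110011010 ; hops seen [H2,H1,H4] ; pick H4
  Q 71.252.169.154: descend 010001111111110 ; hops seen [H2,H1] ; pick H1
  add 135.111.0.0/16 -> H0 at depth 16
  - 135.111.144.0/20 clear@20
  add 65.214.76.128/28 -> H7 at depth 28
  add 135.111.155.254/32 -> H2 at depth 32
  add 71.240.0.0/12 -> H2 at depth 12
  Q 135.111.155.254: descend 10000111011011111001101111111110 ; hops seen [H2,H0,H2] ; pick H2

== LOOKUPS ==
["no-route","H4","H6","H1","H4","H1","H2"]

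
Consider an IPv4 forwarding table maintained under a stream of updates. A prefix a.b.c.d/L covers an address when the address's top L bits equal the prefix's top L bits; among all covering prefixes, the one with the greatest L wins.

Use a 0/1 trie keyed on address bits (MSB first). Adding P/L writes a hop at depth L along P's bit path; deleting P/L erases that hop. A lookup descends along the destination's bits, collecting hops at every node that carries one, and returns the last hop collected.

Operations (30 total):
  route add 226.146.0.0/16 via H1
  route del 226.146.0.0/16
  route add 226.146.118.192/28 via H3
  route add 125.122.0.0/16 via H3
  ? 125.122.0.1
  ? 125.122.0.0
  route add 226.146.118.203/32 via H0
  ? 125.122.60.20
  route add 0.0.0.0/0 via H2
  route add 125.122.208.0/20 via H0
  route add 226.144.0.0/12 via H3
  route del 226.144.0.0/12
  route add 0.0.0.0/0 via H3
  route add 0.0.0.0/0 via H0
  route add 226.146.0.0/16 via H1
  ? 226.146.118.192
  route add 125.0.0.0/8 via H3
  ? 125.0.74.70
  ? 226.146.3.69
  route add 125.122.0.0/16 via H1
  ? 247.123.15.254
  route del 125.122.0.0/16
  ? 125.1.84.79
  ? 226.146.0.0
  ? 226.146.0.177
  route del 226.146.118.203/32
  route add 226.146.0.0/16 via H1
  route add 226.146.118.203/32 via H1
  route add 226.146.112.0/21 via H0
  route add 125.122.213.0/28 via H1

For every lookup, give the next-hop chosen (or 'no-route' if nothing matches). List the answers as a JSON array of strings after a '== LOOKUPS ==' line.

Process each operation:
  + 226.146.0.0/16 (H1) depth=16
  del 226.146.0.0/16 (clear depth 16)
  + 226.146.118.192/28 (H3) depth=28
  + 125.122.0.0/16 (H3) depth=16
  Q 125.122.0.1: descend 0111110101111010 ; hops seen [H3] ; pick H3
  Q 125.122.0.0: descend 0111110101111010 ; hops seen [H3] ; pick H3
  + 226.146.118.203/32 (H0) depth=32
  Q 125.122.60.20: descend 0111110101111010 ; hops seen [H3] ; pick H3
  + 0.0.0.0/0 (H2) depth=0
  + 125.122.208.0/20 (H0) depth=20
  + 226.144.0.0/12 (H3) depth=12
  del 226.144.0.0/12 (clear depth 12)
  + 0.0.0.0/0 (H3) depth=0
  + 0.0.0.0/0 (H0) depth=0
  + 226.146.0.0/16 (H1) depth=16
  Q 226.146.118.192: descend 1110001010010010011101101100 ; hops seen [H0,H1,H3] ; pick H3
  + 125.0.0.0/8 (H3) depth=8
  Q 125.0.74.70: descend 011111010 ; hops seen [H0,H3] ; pick H3
  Q 226.146.3.69: descend 11100010100100100 ; hops seen [H0,H1] ; pick H1
  + 125.122.0.0/16 (H1) depth=16
  Q 247.123.15.254: descend 111 ; hops seen [H0] ; pick H0
  del 125.122.0.0/16 (clear depth 16)
  Q 125.1.84.79: descend 011111010 ; hops seen [H0,H3] ; pick H3
  Q 226.146.0.0: descend 11100010100100100 ; hops seen [H0,H1] ; pick H1
  Q 226.146.0.177: descend 11100010100100100 ; hops seen [H0,H1] ; pick H1
  del 226.146.118.203/32 (clear depth 32)
  + 226.146.0.0/16 (H1) depth=16
  + 226.146.118.203/32 (H1) depth=32
  + 226.146.112.0/21 (H0) depth=21
  + 125.122.213.0/28 (H1) depth=28

== LOOKUPS ==
["H3","H3","H3","H3","H3","H1","H0","H3","H1","H1"]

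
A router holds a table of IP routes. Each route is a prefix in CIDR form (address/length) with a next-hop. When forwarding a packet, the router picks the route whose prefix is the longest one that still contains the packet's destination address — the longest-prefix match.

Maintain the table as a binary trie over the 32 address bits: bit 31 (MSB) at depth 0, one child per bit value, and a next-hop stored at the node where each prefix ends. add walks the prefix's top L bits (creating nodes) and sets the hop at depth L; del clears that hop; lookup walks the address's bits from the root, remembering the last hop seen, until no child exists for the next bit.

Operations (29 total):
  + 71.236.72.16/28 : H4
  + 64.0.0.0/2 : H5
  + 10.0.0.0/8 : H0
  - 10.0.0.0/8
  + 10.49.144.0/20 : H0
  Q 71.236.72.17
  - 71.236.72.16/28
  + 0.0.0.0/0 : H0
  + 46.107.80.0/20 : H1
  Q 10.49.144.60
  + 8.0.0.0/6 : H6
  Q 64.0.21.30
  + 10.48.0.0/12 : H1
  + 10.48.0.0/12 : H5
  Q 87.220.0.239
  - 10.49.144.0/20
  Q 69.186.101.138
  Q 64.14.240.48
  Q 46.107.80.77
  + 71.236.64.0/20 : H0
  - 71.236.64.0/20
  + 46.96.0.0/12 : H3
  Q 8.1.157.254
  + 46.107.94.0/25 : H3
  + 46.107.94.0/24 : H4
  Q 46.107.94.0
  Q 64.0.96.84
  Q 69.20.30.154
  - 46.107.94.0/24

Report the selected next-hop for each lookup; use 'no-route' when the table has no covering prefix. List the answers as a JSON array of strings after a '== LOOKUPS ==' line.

Apply in order:
  add 71.236.72.16/28 -> H4 at depth 28
  add 64.0.0.0/2 -> H5 at depth 2
  add 10.0.0.0/8 -> H0 at depth 8
  del 10.0.0.0/8 (clear depth 8)
  add 10.49.144.0/20 -> H0 at depth 20
  ? 71.236.72.17  path d0:-→d1:-→d2:H5→d3:-→d4:-→d5:-→d6:-→d7:-→d8:-→d9:-→d10:-→d11:-→d12:-→d13:-→d14:-→d15:-→d16:-→d17:-→d18:-→d19:-→d20:-→d21:-→d22:-→d23:-→d24:-→d25:-→d26:-→d27:-→d28:H4  best=H4
  del 71.236.72.16/28 (clear depth 28)
  add 0.0.0.0/0 -> H0 at depth 0
  add 46.107.80.0/20 -> H1 at depth 20
  ? 10.49.144.60  path d0:H0→d1:-→d2:-→d3:-→d4:-→d5:-→d6:-→d7:-→d8:-→d9:-→d10:-→d11:-→d12:-→d13:-→d14:-→d15:-→d16:-→d17:-→d18:-→d19:-→d20:H0  best=H0
  add 8.0.0.0/6 -> H6 at depth 6
  ? 64.0.21.30  path d0:H0→d1:-→d2:H5→d3:-→d4:-→d5:-  best=H5
  add 10.48.0.0/12 -> H1 at depth 12
  add 10.48.0.0/12 -> H5 at depth 12
  ? 87.220.0.239  path d0:H0→d1:-→d2:H5→d3:-  best=H5
  del 10.49.144.0/20 (clear depth 20)
  ? 69.186.101.138  path d0:H0→d1:-→d2:H5→d3:-→d4:-→d5:-→d6:-  best=H5
  ? 64.14.240.48  path d0:H0→d1:-→d2:H5→d3:-→d4:-→d5:-  best=H5
  ? 46.107.80.77  path d0:H0→d1:-→d2:-→d3:-→d4:-→d5:-→d6:-→d7:-→d8:-→d9:-→d10:-→d11:-→d12:-→d13:-→d14:-→d15:-→d16:-→d17:-→d18:-→d19:-→d20:H1  best=H1
  add 71.236.64.0/20 -> H0 at depth 20
  del 71.236.64.0/20 (clear depth 20)
  add 46.96.0.0/12 -> H3 at depth 12
  ? 8.1.157.254  path d0:H0→d1:-→d2:-→d3:-→d4:-→d5:-→d6:H6  best=H6
  add 46.107.94.0/25 -> H3 at depth 25
  add 46.107.94.0/24 -> H4 at depth 24
  ? 46.107.94.0  path d0:H0→d1:-→d2:-→d3:-→d4:-→d5:-→d6:-→d7:-→d8:-→d9:-→d10:-→d11:-→d12:H3→d13:-→d14:-→d15:-→d16:-→d17:-→d18:-→d19:-→d20:H1→d21:-→d22:-→d23:-→d24:H4→d25:H3  best=H3
  ? 64.0.96.84  path d0:H0→d1:-→d2:H5→d3:-→d4:-→d5:-  best=H5
  ? 69.20.30.154  path d0:H0→d1:-→d2:H5→d3:-→d4:-→d5:-→d6:-  best=H5
  del 46.107.94.0/24 (clear depth 24)

== LOOKUPS ==
["H4","H0","H5","H5","H5","H5","H1","H6","H3","H5","H5"]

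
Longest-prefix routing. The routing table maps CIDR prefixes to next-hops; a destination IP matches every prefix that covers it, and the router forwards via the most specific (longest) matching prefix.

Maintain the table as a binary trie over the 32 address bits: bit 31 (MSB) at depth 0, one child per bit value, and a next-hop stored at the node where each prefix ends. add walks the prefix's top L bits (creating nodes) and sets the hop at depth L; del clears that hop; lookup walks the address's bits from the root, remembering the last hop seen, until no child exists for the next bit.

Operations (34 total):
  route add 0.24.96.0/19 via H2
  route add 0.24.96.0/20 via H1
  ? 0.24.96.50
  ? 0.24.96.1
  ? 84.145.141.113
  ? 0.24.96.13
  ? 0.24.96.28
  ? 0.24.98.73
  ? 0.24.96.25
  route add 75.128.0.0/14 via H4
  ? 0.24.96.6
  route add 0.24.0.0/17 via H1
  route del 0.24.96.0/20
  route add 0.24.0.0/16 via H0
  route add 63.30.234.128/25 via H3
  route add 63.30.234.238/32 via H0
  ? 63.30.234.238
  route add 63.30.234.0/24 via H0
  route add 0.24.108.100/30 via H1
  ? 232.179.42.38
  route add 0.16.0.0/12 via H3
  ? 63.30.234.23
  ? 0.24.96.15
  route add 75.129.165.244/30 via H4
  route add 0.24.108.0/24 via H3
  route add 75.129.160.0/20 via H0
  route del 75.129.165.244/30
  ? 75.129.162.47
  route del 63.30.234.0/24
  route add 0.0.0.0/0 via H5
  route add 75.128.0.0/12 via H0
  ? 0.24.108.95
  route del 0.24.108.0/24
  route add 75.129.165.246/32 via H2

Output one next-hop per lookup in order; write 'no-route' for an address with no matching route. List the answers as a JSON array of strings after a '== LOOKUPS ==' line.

Trace:
  + 0.24.96.0/19 (H2) depth=19
  + 0.24.96.0/20 (H1) depth=20
  Q 0.24.96.50: descend 00000000000110000110 ; hops seen [H2,H1] ; pick H1
  Q 0.24.96.1: descend 00000000000110000110 ; hops seen [H2,H1] ; pick H1
  Q 84.145.141.113: descend 0 ; hops seen [∅] ; pick no-route
  Q 0.24.96.13: descend 00000000000110000110 ; hops seen [H2,H1] ; pick H1
  Q 0.24.96.28: descend 00000000000110000110 ; hops seen [H2,H1] ; pick H1
  Q 0.24.98.73: descend 00000000000110000110 ; hops seen [H2,H1] ; pick H1
  Q 0.24.96.25: descend 00000000000110000110 ; hops seen [H2,H1] ; pick H1
  + 75.128.0.0/14 (H4) depth=14
  Q 0.24.96.6: descend 00000000000110000110 ; hops seen [H2,H1] ; pick H1
  + 0.24.0.0/17 (H1) depth=17
  - 0.24.96.0/20 clear@20
  + 0.24.0.0/16 (H0) depth=16
  + 63.30.234.128/25 (H3) depth=25
  + 63.30.234.238/32 (H0) depth=32
  Q 63.30.234.238: descend 00111111000111101110101011101110 ; hops seen [H3,H0] ; pick H0
  + 63.30.234.0/24 (H0) depth=24
  + 0.24.108.100/30 (H1) depth=30
  Q 232.179.42.38: descend ε ; hops seen [∅] ; pick no-route
  + 0.16.0.0/12 (H3) depth=12
  Q 63.30.234.23: descend 001111110001111011101010 ; hops seen [H0] ; pick H0
  Q 0.24.96.15: descend 00000000000110000110 ; hops seen [H3,H0,H1,H2] ; pick H2
  + 75.129.165.244/30 (H4) depth=30
  + 0.24.108.0/24 (H3) depth=24
  + 75.129.160.0/20 (H0) depth=20
  - 75.129.165.244/30 clear@30
  Q 75.129.162.47: descend 010010111000000110100 ; hops seen [H4,H0] ; pick H0
  - 63.30.234.0/24 clear@24
  + 0.0.0.0/0 (H5) depth=0
  + 75.128.0.0/12 (H0) depth=12
  Q 0.24.108.95: descend 00000000000110000110110001 ; hops seen [H5,H3,H0,H1,H2,H3] ; pick H3
  - 0.24.108.0/24 clear@24
  + 75.129.165.246/32 (H2) depth=32

== LOOKUPS ==
["H1","H1","no-route","H1","H1","H1","H1","H1","H0","no-route","H0","H2","H0","H3"]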